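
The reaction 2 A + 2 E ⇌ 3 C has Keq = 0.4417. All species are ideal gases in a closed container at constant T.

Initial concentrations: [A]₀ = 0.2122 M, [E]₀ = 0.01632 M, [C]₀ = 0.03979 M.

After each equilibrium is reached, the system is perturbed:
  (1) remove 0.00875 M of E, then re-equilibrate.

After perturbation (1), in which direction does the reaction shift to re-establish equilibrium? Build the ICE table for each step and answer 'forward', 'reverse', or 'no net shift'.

Direction: reverse

Q₀ = 5.253 vs Keq = 0.4417 ⇒ Q>K, reverse
Step 1:
                  A         E         C
  init       0.2122   0.01632   0.03979
  Δ         0.01003   0.01003  -0.01505
  eq         0.2222   0.02635   0.02474
  solve Keq expr → x = -0.005016; check Q = 0.4417
Then remove 0.00875 M of E.
Step 2:
                  A         E         C
  init       0.2222    0.0176   0.02474
  Δ        0.002581  0.002581 -0.003871
  eq         0.2248   0.02018   0.02087
  solve Keq expr → x = -0.00129; check Q = 0.4417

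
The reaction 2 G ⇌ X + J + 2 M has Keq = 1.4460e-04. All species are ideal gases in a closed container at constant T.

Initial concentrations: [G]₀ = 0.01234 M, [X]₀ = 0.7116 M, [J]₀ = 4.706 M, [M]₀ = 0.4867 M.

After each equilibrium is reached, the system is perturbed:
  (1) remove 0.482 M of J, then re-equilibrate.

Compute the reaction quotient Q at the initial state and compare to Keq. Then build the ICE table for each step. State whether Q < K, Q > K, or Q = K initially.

Q₀ = 5209; Q > K (proceeds reverse)

Q₀ = 5209 vs Keq = 1.4460e-04 ⇒ Q>K, reverse
Step 1:
                    G           X           J           M
  init        0.01234      0.7116       4.706      0.4867
  Δ            0.4826     -0.2413     -0.2413     -0.4826
  eq           0.4949      0.4703       4.465    0.004107
  solve Keq expr → x = -0.2413; check Q = 1.4460e-04
Then remove 0.482 M of J.
Step 2:
                    G           X           J           M
  init         0.4949      0.4703       3.983    0.004107
  Δ       -2.3872e-04  1.1936e-04  1.1936e-04  2.3872e-04
  eq           0.4947      0.4704       3.983    0.004346
  solve Keq expr → x = 1.1936e-04; check Q = 1.4460e-04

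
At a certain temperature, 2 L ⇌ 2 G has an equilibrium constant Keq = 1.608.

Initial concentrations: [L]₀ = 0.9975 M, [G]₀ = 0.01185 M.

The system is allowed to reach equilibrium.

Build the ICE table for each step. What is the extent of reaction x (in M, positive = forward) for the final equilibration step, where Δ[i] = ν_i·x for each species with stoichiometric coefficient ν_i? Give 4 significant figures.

Q₀ = 1.4113e-04 vs Keq = 1.608 ⇒ Q<K, forward
Step 1:
                   L          G
  Initial     0.9975    0.01185
  Change     -0.5525     0.5525
  Equil        0.445     0.5643
  solve Keq expr → x = 0.2762; check Q = 1.608

x = 0.2762 M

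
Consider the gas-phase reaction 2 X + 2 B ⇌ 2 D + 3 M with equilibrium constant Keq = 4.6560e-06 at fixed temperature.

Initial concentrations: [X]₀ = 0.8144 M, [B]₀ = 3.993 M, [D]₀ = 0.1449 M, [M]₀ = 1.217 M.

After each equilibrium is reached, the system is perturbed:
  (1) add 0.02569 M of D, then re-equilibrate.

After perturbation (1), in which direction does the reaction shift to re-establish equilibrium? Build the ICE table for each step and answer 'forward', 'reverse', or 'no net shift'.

Direction: reverse

Q₀ = 0.003579 vs Keq = 4.6560e-06 ⇒ Q>K, reverse
Step 1:
                  X         B         D         M
  init       0.8144     3.993    0.1449     1.217
  Δ          0.1366    0.1366   -0.1366   -0.2049
  eq          0.951      4.13  0.008322     1.012
  solve Keq expr → x = -0.06829; check Q = 4.6560e-06
Then add 0.02569 M of D.
Step 2:
                  X         B         D         M
  init        0.951      4.13   0.03401     1.012
  Δ         0.02492   0.02492  -0.02492  -0.03738
  eq         0.9759     4.154  0.009091    0.9748
  solve Keq expr → x = -0.01246; check Q = 4.6560e-06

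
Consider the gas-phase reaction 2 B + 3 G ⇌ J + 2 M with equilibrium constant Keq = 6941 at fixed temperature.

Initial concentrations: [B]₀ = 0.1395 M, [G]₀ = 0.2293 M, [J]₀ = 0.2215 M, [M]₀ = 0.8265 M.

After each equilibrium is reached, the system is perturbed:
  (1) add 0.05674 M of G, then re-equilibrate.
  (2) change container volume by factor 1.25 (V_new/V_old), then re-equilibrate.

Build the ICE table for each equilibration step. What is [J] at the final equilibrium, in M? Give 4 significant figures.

Q₀ = 644.9 vs Keq = 6941 ⇒ Q<K, forward
Step 1:
                    B           G           J           M
  Initial      0.1395      0.2293      0.2215      0.8265
  Change     -0.05135    -0.07702     0.02567     0.05135
  Equil       0.08815      0.1523      0.2472      0.8778
  solve Keq expr → x = 0.02567; check Q = 6941
Then add 0.05674 M of G.
Step 2:
                    B           G           J           M
  Initial     0.08815       0.209      0.2472      0.8778
  Change     -0.01804    -0.02705    0.009018     0.01804
  Equil       0.07012       0.182      0.2562      0.8959
  solve Keq expr → x = 0.009018; check Q = 6941
Then change container volume by factor 1.25 (V_new/V_old).
Step 3:
                    B           G           J           M
  Initial     0.05609      0.1456       0.205      0.7167
  Change     0.006475    0.009712   -0.003237   -0.006475
  Equil       0.06257      0.1553      0.2017      0.7102
  solve Keq expr → x = -0.003237; check Q = 6941

[J]_eq = 0.2017 M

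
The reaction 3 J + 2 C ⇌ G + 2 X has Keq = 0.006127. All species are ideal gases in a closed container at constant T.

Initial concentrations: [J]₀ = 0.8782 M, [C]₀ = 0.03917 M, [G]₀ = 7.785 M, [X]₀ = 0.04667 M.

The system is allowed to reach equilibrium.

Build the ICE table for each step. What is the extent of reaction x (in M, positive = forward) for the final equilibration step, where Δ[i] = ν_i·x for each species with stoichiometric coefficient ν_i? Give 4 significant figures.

Q₀ = 16.32 vs Keq = 0.006127 ⇒ Q>K, reverse
Step 1:
                    J           C           G           X
  I            0.8782     0.03917       7.785     0.04667
  C           0.06677     0.04451    -0.02226    -0.04451
  E             0.945     0.08368       7.763     0.00216
  solve Keq expr → x = -0.02226; check Q = 0.006127

x = -0.02226 M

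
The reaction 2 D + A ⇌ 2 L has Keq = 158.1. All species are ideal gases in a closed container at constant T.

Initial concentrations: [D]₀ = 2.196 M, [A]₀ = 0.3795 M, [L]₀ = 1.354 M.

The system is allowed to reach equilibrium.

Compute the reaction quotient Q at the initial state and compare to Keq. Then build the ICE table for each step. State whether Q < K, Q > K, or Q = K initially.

Q₀ = 1.002 vs Keq = 158.1 ⇒ Q<K, forward
Step 1:
                    D           A           L
  init          2.196      0.3795       1.354
  Δ           -0.7332     -0.3666      0.7332
  eq            1.463     0.01288       2.087
  solve Keq expr → x = 0.3666; check Q = 158.1

Q₀ = 1.002; Q < K (proceeds forward)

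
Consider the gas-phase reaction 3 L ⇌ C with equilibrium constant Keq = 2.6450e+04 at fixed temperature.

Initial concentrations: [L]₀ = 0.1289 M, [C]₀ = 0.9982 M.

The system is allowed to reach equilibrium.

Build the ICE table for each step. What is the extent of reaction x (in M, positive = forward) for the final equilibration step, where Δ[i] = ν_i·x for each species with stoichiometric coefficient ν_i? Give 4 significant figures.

Q₀ = 466.1 vs Keq = 2.6450e+04 ⇒ Q<K, forward
Step 1:
                   L          C
  I           0.1289     0.9982
  C         -0.09501    0.03167
  E          0.03389       1.03
  solve Keq expr → x = 0.03167; check Q = 2.6450e+04

x = 0.03167 M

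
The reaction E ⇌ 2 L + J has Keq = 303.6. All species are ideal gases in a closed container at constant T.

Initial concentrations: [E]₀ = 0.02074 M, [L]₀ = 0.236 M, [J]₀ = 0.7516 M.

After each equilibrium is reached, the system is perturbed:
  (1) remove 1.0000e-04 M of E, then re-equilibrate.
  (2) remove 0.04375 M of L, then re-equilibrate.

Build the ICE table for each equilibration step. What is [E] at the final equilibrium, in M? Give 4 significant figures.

Q₀ = 2.018 vs Keq = 303.6 ⇒ Q<K, forward
Step 1:
                    E           L           J
  I           0.02074       0.236      0.7516
  C          -0.02054     0.04109     0.02054
  E        1.9527e-04      0.2771      0.7721
  solve Keq expr → x = 0.02054; check Q = 303.6
Then remove 1.0000e-04 M of E.
Step 2:
                    E           L           J
  I        9.5271e-05      0.2771      0.7721
  C        9.9694e-05 -1.9939e-04 -9.9694e-05
  E        1.9496e-04      0.2769       0.772
  solve Keq expr → x = -9.9694e-05; check Q = 303.6
Then remove 0.04375 M of L.
Step 3:
                    E           L           J
  I        1.9496e-04      0.2331       0.772
  C       -5.6599e-05  1.1320e-04  5.6599e-05
  E        1.3837e-04      0.2333      0.7721
  solve Keq expr → x = 5.6599e-05; check Q = 303.6

[E]_eq = 1.3837e-04 M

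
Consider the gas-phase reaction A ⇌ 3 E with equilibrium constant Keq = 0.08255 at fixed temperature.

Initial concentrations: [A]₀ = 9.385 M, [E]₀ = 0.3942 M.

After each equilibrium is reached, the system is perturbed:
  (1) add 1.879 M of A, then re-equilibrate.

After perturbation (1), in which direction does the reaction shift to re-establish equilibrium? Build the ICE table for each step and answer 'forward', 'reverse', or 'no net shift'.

Direction: forward

Q₀ = 0.006527 vs Keq = 0.08255 ⇒ Q<K, forward
Step 1:
                   A          E
  Initial      9.385     0.3942
  Change     -0.1729     0.5186
  Equil        9.212     0.9128
  solve Keq expr → x = 0.1729; check Q = 0.08255
Then add 1.879 M of A.
Step 2:
                   A          E
  Initial      11.09     0.9128
  Change    -0.01923     0.0577
  Equil        11.07     0.9705
  solve Keq expr → x = 0.01923; check Q = 0.08255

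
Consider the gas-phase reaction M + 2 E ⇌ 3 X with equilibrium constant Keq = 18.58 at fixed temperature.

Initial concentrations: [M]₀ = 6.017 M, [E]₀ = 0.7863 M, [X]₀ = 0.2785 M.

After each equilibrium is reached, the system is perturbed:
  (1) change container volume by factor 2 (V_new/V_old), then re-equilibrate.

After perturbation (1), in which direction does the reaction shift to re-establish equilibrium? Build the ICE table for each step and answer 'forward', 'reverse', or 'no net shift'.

Direction: no net shift

Q₀ = 0.005807 vs Keq = 18.58 ⇒ Q<K, forward
Step 1:
                    M           E           X
  I             6.017      0.7863      0.2785
  C           -0.3249     -0.6499      0.9748
  E             5.692      0.1364       1.253
  solve Keq expr → x = 0.3249; check Q = 18.58
Then change container volume by factor 2 (V_new/V_old).
Step 2:
                    M           E           X
  I             2.846     0.06822      0.6266
  C                 0           0           0
  E             2.846     0.06822      0.6266
  solve Keq expr → x = 0; check Q = 18.58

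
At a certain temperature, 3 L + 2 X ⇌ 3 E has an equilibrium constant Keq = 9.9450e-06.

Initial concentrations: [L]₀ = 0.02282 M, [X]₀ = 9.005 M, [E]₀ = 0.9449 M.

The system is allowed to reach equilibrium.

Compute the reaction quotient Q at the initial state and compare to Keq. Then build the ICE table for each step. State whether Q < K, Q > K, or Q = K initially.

Q₀ = 875.5; Q > K (proceeds reverse)

Q₀ = 875.5 vs Keq = 9.9450e-06 ⇒ Q>K, reverse
Step 1:
                   L          X          E
  I          0.02282      9.005     0.9449
  C           0.8593     0.5729    -0.8593
  E           0.8822      9.578    0.08556
  solve Keq expr → x = -0.2864; check Q = 9.9450e-06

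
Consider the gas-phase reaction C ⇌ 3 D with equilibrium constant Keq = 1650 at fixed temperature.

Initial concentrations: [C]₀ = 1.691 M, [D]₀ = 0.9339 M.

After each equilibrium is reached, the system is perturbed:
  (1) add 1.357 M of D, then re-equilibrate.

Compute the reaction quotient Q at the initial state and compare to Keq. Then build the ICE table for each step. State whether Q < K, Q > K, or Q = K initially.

Q₀ = 0.4817 vs Keq = 1650 ⇒ Q<K, forward
Step 1:
                   C          D
  init         1.691     0.9339
  Δ            -1.58      4.741
  eq          0.1107      5.675
  solve Keq expr → x = 1.58; check Q = 1650
Then add 1.357 M of D.
Step 2:
                   C          D
  init        0.1107      7.032
  Δ          0.07929    -0.2379
  eq            0.19      6.794
  solve Keq expr → x = -0.07929; check Q = 1650

Q₀ = 0.4817; Q < K (proceeds forward)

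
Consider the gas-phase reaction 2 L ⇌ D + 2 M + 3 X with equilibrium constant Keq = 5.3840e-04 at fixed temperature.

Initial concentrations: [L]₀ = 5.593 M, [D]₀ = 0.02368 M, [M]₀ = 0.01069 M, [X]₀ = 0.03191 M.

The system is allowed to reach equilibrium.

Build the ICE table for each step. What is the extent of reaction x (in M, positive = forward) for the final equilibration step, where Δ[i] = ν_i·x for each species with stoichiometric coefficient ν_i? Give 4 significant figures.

x = 0.2149 M

Q₀ = 2.8108e-12 vs Keq = 5.3840e-04 ⇒ Q<K, forward
Step 1:
                    L           D           M           X
  I             5.593     0.02368     0.01069     0.03191
  C           -0.4299      0.2149      0.4299      0.6448
  E             5.163      0.2386      0.4406      0.6767
  solve Keq expr → x = 0.2149; check Q = 5.3840e-04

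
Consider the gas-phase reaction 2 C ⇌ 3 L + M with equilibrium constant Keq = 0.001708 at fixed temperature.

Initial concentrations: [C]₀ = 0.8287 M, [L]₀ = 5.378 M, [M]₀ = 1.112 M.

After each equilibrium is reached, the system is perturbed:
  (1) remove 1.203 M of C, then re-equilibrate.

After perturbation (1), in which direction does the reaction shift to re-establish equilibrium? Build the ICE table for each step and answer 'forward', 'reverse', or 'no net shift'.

Direction: reverse

Q₀ = 251.9 vs Keq = 0.001708 ⇒ Q>K, reverse
Step 1:
                   C          L          M
  Initial     0.8287      5.378      1.112
  Change        2.22      -3.33      -1.11
  Equil        3.049      2.048    0.00185
  solve Keq expr → x = -1.11; check Q = 0.001708
Then remove 1.203 M of C.
Step 2:
                   C          L          M
  Initial      1.846      2.048    0.00185
  Change    0.002333  -0.003499  -0.001166
  Equil        1.848      2.044 6.8324e-04
  solve Keq expr → x = -0.001166; check Q = 0.001708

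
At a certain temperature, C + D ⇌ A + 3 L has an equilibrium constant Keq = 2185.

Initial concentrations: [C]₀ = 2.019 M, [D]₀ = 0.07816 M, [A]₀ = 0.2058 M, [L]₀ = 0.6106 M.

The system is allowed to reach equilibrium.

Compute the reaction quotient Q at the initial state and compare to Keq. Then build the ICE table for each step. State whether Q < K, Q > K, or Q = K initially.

Q₀ = 0.2969; Q < K (proceeds forward)

Q₀ = 0.2969 vs Keq = 2185 ⇒ Q<K, forward
Step 1:
                  C         D         A         L
  Initial     2.019   0.07816    0.2058    0.6106
  Change   -0.07812  -0.07812   0.07812    0.2344
  Equil       1.941 4.0388e-05    0.2839     0.845
  solve Keq expr → x = 0.07812; check Q = 2185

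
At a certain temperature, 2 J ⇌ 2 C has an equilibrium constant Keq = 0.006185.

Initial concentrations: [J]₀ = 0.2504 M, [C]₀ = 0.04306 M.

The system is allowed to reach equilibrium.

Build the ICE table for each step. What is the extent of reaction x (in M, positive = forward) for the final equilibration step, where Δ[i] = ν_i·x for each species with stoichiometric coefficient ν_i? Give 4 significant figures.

x = -0.01083 M

Q₀ = 0.02957 vs Keq = 0.006185 ⇒ Q>K, reverse
Step 1:
                   J          C
  Initial     0.2504    0.04306
  Change     0.02166   -0.02166
  Equil       0.2721     0.0214
  solve Keq expr → x = -0.01083; check Q = 0.006185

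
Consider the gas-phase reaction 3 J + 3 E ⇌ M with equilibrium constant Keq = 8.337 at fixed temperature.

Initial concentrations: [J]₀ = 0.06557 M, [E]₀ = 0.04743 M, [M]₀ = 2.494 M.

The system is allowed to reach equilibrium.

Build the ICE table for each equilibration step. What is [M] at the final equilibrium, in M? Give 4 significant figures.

[M]_eq = 2.245 M

Q₀ = 8.2913e+07 vs Keq = 8.337 ⇒ Q>K, reverse
Step 1:
                   J          E          M
  init       0.06557    0.04743      2.494
  Δ           0.7471     0.7471     -0.249
  eq          0.8127     0.7946      2.245
  solve Keq expr → x = -0.249; check Q = 8.337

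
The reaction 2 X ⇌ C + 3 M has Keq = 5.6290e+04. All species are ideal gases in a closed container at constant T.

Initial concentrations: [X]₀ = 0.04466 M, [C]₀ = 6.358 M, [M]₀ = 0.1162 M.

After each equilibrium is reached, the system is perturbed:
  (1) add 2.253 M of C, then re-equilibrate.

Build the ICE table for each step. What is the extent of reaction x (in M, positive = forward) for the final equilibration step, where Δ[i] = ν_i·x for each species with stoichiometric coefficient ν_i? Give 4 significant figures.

x = -6.6649e-05 M

Q₀ = 5.002 vs Keq = 5.6290e+04 ⇒ Q<K, forward
Step 1:
                   X          C          M
  init       0.04466      6.358     0.1162
  Δ         -0.04383    0.02192    0.06575
  eq      8.2627e-04       6.38      0.182
  solve Keq expr → x = 0.02192; check Q = 5.6290e+04
Then add 2.253 M of C.
Step 2:
                   X          C          M
  init    8.2627e-04      8.633      0.182
  Δ       1.3330e-04 -6.6649e-05 -1.9995e-04
  eq      9.5957e-04      8.633     0.1818
  solve Keq expr → x = -6.6649e-05; check Q = 5.6290e+04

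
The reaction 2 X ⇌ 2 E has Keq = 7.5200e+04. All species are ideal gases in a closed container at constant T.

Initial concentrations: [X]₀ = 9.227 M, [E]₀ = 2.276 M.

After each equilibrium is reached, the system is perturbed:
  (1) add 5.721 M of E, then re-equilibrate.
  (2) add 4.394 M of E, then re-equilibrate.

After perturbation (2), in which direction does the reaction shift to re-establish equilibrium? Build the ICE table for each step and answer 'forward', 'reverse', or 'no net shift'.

Direction: reverse

Q₀ = 0.06084 vs Keq = 7.5200e+04 ⇒ Q<K, forward
Step 1:
                  X         E
  Initial     9.227     2.276
  Change     -9.185     9.185
  Equil     0.04179     11.46
  solve Keq expr → x = 4.593; check Q = 7.5200e+04
Then add 5.721 M of E.
Step 2:
                  X         E
  Initial   0.04179     17.18
  Change    0.02079  -0.02079
  Equil     0.06258     17.16
  solve Keq expr → x = -0.01039; check Q = 7.5200e+04
Then add 4.394 M of E.
Step 3:
                  X         E
  Initial   0.06258     21.56
  Change    0.01597  -0.01597
  Equil     0.07855     21.54
  solve Keq expr → x = -0.007983; check Q = 7.5200e+04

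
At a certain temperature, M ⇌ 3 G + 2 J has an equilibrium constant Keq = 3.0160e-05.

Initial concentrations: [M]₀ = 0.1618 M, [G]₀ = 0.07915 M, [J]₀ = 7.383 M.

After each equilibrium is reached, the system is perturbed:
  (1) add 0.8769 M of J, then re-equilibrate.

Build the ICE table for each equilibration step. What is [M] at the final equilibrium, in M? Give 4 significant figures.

[M]_eq = 0.1867 M

Q₀ = 0.167 vs Keq = 3.0160e-05 ⇒ Q>K, reverse
Step 1:
                    M           G           J
  init         0.1618     0.07915       7.383
  Δ           0.02481    -0.07444    -0.04962
  eq           0.1866    0.004713       7.333
  solve Keq expr → x = -0.02481; check Q = 3.0160e-05
Then add 0.8769 M of J.
Step 2:
                    M           G           J
  init         0.1866    0.004713        8.21
  Δ        1.1362e-04 -3.4086e-04 -2.2724e-04
  eq           0.1867    0.004372        8.21
  solve Keq expr → x = -1.1362e-04; check Q = 3.0160e-05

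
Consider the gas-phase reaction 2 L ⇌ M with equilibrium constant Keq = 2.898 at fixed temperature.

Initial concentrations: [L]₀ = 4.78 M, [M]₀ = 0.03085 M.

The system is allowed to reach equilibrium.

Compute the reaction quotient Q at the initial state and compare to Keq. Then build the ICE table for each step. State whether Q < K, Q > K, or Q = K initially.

Q₀ = 0.00135 vs Keq = 2.898 ⇒ Q<K, forward
Step 1:
                  L         M
  init         4.78   0.03085
  Δ          -3.948     1.974
  eq         0.8318     2.005
  solve Keq expr → x = 1.974; check Q = 2.898

Q₀ = 0.00135; Q < K (proceeds forward)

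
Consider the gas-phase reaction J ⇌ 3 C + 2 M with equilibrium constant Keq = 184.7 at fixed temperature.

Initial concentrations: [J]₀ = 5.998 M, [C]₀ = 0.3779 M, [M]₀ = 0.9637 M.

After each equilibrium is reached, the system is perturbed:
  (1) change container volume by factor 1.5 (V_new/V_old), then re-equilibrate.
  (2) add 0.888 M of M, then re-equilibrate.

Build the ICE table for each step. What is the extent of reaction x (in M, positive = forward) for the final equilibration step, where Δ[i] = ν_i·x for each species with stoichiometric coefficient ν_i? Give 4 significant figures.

x = -0.1324 M

Q₀ = 0.008356 vs Keq = 184.7 ⇒ Q<K, forward
Step 1:
                   J          C          M
  init         5.998     0.3779     0.9637
  Δ           -1.261      3.783      2.522
  eq           4.737      4.161      3.485
  solve Keq expr → x = 1.261; check Q = 184.7
Then change container volume by factor 1.5 (V_new/V_old).
Step 2:
                   J          C          M
  init         3.158      2.774      2.324
  Δ          -0.3536      1.061     0.7073
  eq           2.804      3.835      3.031
  solve Keq expr → x = 0.3536; check Q = 184.7
Then add 0.888 M of M.
Step 3:
                   J          C          M
  init         2.804      3.835      3.919
  Δ           0.1324    -0.3971    -0.2647
  eq           2.937      3.438      3.654
  solve Keq expr → x = -0.1324; check Q = 184.7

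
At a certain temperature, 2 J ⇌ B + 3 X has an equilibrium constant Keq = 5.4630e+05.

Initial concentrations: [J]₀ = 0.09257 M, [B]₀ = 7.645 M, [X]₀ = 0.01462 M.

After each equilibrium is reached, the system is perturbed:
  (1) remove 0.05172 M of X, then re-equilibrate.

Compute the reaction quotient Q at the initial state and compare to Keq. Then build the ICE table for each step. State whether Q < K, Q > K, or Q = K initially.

Q₀ = 0.002788; Q < K (proceeds forward)

Q₀ = 0.002788 vs Keq = 5.4630e+05 ⇒ Q<K, forward
Step 1:
                  J         B         X
  I         0.09257     7.645   0.01462
  C        -0.09235   0.04617    0.1385
  E       2.2486e-04     7.691    0.1531
  solve Keq expr → x = 0.04617; check Q = 5.4630e+05
Then remove 0.05172 M of X.
Step 2:
                  J         B         X
  I       2.2486e-04     7.691    0.1014
  C       -1.0339e-04 5.1696e-05 1.5509e-04
  E       1.2146e-04     7.691    0.1016
  solve Keq expr → x = 5.1696e-05; check Q = 5.4630e+05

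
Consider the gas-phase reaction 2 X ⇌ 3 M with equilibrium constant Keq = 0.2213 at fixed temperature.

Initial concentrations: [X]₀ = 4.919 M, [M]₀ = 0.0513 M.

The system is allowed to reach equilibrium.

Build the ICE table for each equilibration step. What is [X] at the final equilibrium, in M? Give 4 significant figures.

Q₀ = 5.5795e-06 vs Keq = 0.2213 ⇒ Q<K, forward
Step 1:
                    X           M
  I             4.919      0.0513
  C           -0.9728       1.459
  E             3.946        1.51
  solve Keq expr → x = 0.4864; check Q = 0.2213

[X]_eq = 3.946 M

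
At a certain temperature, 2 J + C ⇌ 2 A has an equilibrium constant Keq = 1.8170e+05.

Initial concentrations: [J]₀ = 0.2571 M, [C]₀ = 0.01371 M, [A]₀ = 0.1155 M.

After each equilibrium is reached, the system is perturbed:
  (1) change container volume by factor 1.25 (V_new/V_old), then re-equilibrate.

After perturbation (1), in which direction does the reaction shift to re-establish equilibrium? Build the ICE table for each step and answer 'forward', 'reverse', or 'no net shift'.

Direction: reverse

Q₀ = 14.72 vs Keq = 1.8170e+05 ⇒ Q<K, forward
Step 1:
                  J         C         A
  I          0.2571   0.01371    0.1155
  C        -0.02742  -0.01371   0.02742
  E          0.2297 2.1308e-06    0.1429
  solve Keq expr → x = 0.01371; check Q = 1.8170e+05
Then change container volume by factor 1.25 (V_new/V_old).
Step 2:
                  J         C         A
  I          0.1837 1.7046e-06    0.1143
  C       8.5222e-07 4.2611e-07 -8.5222e-07
  E          0.1837 2.1307e-06    0.1143
  solve Keq expr → x = -4.2611e-07; check Q = 1.8170e+05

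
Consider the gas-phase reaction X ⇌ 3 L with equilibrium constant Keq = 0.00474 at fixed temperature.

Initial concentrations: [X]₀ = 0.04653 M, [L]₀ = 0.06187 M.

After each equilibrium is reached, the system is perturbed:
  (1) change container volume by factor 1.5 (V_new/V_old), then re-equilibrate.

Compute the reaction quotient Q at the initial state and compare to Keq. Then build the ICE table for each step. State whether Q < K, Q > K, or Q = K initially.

Q₀ = 0.00509 vs Keq = 0.00474 ⇒ Q>K, reverse
Step 1:
                    X           L
  Initial     0.04653     0.06187
  Change   4.2297e-04   -0.001269
  Equil       0.04695      0.0606
  solve Keq expr → x = -4.2297e-04; check Q = 0.00474
Then change container volume by factor 1.5 (V_new/V_old).
Step 2:
                    X           L
  Initial      0.0313      0.0404
  Change    -0.003497     0.01049
  Equil       0.02781     0.05089
  solve Keq expr → x = 0.003497; check Q = 0.00474

Q₀ = 0.00509; Q > K (proceeds reverse)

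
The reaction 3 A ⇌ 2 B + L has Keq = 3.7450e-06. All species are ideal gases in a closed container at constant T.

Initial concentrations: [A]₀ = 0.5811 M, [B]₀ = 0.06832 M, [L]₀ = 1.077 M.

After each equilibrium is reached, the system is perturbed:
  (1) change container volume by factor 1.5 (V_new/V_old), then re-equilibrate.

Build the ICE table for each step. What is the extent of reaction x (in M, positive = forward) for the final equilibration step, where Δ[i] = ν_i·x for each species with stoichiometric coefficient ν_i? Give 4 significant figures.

Q₀ = 0.02562 vs Keq = 3.7450e-06 ⇒ Q>K, reverse
Step 1:
                   A          B          L
  I           0.5811    0.06832      1.077
  C           0.1009   -0.06725   -0.03363
  E            0.682   0.001067      1.043
  solve Keq expr → x = -0.03363; check Q = 3.7450e-06
Then change container volume by factor 1.5 (V_new/V_old).
Step 2:
                   A          B          L
  I           0.4547 7.1133e-04     0.6956
  C                0          0          0
  E           0.4547 7.1133e-04     0.6956
  solve Keq expr → x = 0; check Q = 3.7450e-06

x = 0 M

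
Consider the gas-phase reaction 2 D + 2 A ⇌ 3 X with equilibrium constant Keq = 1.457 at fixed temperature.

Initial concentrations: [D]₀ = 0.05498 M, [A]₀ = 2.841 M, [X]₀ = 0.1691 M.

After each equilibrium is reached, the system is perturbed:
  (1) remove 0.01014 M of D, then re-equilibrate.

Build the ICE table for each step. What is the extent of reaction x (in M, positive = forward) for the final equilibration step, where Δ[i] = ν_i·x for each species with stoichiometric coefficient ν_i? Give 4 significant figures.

Q₀ = 0.1982 vs Keq = 1.457 ⇒ Q<K, forward
Step 1:
                    D           A           X
  Initial     0.05498       2.841      0.1691
  Change     -0.02679    -0.02679     0.04019
  Equil       0.02819       2.814      0.2093
  solve Keq expr → x = 0.0134; check Q = 1.457
Then remove 0.01014 M of D.
Step 2:
                    D           A           X
  Initial     0.01805       2.814      0.2093
  Change     0.007753    0.007753    -0.01163
  Equil        0.0258       2.822      0.1977
  solve Keq expr → x = -0.003876; check Q = 1.457

x = -0.003876 M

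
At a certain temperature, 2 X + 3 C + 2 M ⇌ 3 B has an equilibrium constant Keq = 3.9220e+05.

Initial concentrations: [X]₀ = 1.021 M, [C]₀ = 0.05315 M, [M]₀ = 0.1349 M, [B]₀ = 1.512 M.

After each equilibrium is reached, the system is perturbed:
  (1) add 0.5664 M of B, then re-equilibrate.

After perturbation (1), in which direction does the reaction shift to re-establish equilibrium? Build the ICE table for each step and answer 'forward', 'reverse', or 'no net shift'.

Q₀ = 1.2136e+06 vs Keq = 3.9220e+05 ⇒ Q>K, reverse
Step 1:
                  X         C         M         B
  Initial     1.021   0.05315    0.1349     1.512
  Change     0.0123   0.01846    0.0123  -0.01846
  Equil       1.033   0.07161    0.1472     1.494
  solve Keq expr → x = -0.006152; check Q = 3.9220e+05
Then add 0.5664 M of B.
Step 2:
                  X         C         M         B
  Initial     1.033   0.07161    0.1472      2.06
  Change    0.01329   0.01994   0.01329  -0.01994
  Equil       1.047   0.09154    0.1605      2.04
  solve Keq expr → x = -0.006646; check Q = 3.9220e+05

Direction: reverse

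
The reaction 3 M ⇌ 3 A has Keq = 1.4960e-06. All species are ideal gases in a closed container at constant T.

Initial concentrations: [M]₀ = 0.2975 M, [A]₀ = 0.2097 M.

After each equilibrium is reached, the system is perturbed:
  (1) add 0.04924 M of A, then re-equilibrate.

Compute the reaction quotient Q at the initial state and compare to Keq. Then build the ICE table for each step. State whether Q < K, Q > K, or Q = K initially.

Q₀ = 0.3502 vs Keq = 1.4960e-06 ⇒ Q>K, reverse
Step 1:
                   M          A
  Initial     0.2975     0.2097
  Change       0.204     -0.204
  Equil       0.5015   0.005735
  solve Keq expr → x = -0.06799; check Q = 1.4960e-06
Then add 0.04924 M of A.
Step 2:
                   M          A
  Initial     0.5015    0.05498
  Change     0.04868   -0.04868
  Equil       0.5501   0.006292
  solve Keq expr → x = -0.01623; check Q = 1.4960e-06

Q₀ = 0.3502; Q > K (proceeds reverse)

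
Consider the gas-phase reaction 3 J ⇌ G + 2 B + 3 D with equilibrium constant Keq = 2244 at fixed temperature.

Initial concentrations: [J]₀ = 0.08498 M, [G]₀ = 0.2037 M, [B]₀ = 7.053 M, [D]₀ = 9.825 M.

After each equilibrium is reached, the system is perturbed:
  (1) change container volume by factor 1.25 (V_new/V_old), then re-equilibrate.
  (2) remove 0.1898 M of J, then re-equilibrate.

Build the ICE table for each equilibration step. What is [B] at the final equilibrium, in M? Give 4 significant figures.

Q₀ = 1.5660e+07 vs Keq = 2244 ⇒ Q>K, reverse
Step 1:
                  J         G         B         D
  I         0.08498    0.2037     7.053     9.825
  C          0.5602   -0.1867   -0.3734   -0.5602
  E          0.6451   0.01698      6.68     9.265
  solve Keq expr → x = -0.1867; check Q = 2244
Then change container volume by factor 1.25 (V_new/V_old).
Step 2:
                  J         G         B         D
  I          0.5161   0.01358     5.344     7.412
  C        -0.02618  0.008727   0.01745   0.02618
  E          0.4899   0.02231     5.361     7.438
  solve Keq expr → x = 0.008727; check Q = 2244
Then remove 0.1898 M of J.
Step 3:
                  J         G         B         D
  I          0.3001   0.02231     5.361     7.438
  C         0.04323  -0.01441  -0.02882  -0.04323
  E          0.3434  0.007901     5.332     7.395
  solve Keq expr → x = -0.01441; check Q = 2244

[B]_eq = 5.332 M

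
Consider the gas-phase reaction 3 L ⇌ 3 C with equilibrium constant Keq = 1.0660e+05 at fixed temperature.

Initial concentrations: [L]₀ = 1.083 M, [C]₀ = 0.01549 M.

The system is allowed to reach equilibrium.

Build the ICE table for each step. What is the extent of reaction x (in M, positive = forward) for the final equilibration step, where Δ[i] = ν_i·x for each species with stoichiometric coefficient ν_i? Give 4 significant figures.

x = 0.3534 M

Q₀ = 2.9260e-06 vs Keq = 1.0660e+05 ⇒ Q<K, forward
Step 1:
                  L         C
  Initial     1.083   0.01549
  Change      -1.06      1.06
  Equil     0.02269     1.076
  solve Keq expr → x = 0.3534; check Q = 1.0660e+05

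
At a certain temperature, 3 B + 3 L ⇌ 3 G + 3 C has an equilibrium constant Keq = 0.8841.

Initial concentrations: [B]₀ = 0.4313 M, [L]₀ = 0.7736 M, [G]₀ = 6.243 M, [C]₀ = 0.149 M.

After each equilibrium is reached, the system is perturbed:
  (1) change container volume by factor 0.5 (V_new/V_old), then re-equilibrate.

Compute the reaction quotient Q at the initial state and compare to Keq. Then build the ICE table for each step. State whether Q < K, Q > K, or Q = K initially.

Q₀ = 21.67 vs Keq = 0.8841 ⇒ Q>K, reverse
Step 1:
                    B           L           G           C
  Initial      0.4313      0.7736       6.243       0.149
  Change      0.08084     0.08084    -0.08084    -0.08084
  Equil        0.5121      0.8544       6.162     0.06816
  solve Keq expr → x = -0.02695; check Q = 0.8841
Then change container volume by factor 0.5 (V_new/V_old).
Step 2:
                    B           L           G           C
  Initial       1.024       1.709       12.32      0.1363
  Change            0           0           0           0
  Equil         1.024       1.709       12.32      0.1363
  solve Keq expr → x = 0; check Q = 0.8841

Q₀ = 21.67; Q > K (proceeds reverse)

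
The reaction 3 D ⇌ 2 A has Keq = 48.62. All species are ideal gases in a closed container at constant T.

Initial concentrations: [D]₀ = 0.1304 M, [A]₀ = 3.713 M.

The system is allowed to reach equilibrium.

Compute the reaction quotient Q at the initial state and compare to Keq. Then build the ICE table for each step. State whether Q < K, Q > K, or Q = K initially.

Q₀ = 6218 vs Keq = 48.62 ⇒ Q>K, reverse
Step 1:
                  D         A
  I          0.1304     3.713
  C          0.4876   -0.3251
  E           0.618     3.388
  solve Keq expr → x = -0.1625; check Q = 48.62

Q₀ = 6218; Q > K (proceeds reverse)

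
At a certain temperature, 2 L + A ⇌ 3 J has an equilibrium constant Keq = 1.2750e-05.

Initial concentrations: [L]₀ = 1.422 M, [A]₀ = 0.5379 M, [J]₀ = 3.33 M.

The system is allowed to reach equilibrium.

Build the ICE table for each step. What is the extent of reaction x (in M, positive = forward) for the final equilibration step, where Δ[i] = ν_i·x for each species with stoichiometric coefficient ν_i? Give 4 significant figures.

x = -1.088 M

Q₀ = 33.95 vs Keq = 1.2750e-05 ⇒ Q>K, reverse
Step 1:
                  L         A         J
  I           1.422    0.5379      3.33
  C           2.177     1.088    -3.265
  E           3.599     1.626   0.06452
  solve Keq expr → x = -1.088; check Q = 1.2750e-05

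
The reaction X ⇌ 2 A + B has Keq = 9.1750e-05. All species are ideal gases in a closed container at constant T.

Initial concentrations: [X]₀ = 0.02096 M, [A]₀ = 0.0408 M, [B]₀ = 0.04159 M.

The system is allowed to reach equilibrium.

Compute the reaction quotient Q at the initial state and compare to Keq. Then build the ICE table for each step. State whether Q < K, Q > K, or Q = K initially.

Q₀ = 0.003303; Q > K (proceeds reverse)

Q₀ = 0.003303 vs Keq = 9.1750e-05 ⇒ Q>K, reverse
Step 1:
                  X         A         B
  Initial   0.02096    0.0408   0.04159
  Change    0.01486  -0.02971  -0.01486
  Equil     0.03582   0.01109   0.02673
  solve Keq expr → x = -0.01486; check Q = 9.1750e-05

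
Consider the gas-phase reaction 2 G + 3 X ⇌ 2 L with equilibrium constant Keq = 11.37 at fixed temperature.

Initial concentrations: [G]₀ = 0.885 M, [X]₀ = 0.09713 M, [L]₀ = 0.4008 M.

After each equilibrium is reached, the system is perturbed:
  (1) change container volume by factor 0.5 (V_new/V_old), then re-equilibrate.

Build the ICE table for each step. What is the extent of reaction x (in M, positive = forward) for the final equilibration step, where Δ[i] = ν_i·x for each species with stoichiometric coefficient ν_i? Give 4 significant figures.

Q₀ = 223.8 vs Keq = 11.37 ⇒ Q>K, reverse
Step 1:
                   G          X          L
  init         0.885    0.09713     0.4008
  Δ          0.07822     0.1173   -0.07822
  eq          0.9632     0.2145     0.3226
  solve Keq expr → x = -0.03911; check Q = 11.37
Then change container volume by factor 0.5 (V_new/V_old).
Step 2:
                   G          X          L
  init         1.926     0.4289     0.6452
  Δ           -0.119    -0.1784      0.119
  eq           1.807     0.2505     0.7641
  solve Keq expr → x = 0.05948; check Q = 11.37

x = 0.05948 M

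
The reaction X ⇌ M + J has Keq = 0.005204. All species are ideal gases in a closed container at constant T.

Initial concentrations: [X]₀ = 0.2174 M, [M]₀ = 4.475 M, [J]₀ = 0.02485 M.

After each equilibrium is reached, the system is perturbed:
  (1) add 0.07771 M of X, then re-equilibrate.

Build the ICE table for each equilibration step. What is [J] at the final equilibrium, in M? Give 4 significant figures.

Q₀ = 0.5115 vs Keq = 0.005204 ⇒ Q>K, reverse
Step 1:
                    X           M           J
  Initial      0.2174       4.475     0.02485
  Change      0.02457    -0.02457    -0.02457
  Equil         0.242        4.45  2.8294e-04
  solve Keq expr → x = -0.02457; check Q = 0.005204
Then add 0.07771 M of X.
Step 2:
                    X           M           J
  Initial      0.3197        4.45  2.8294e-04
  Change  -9.0754e-05  9.0754e-05  9.0754e-05
  Equil        0.3196       4.451  3.7369e-04
  solve Keq expr → x = 9.0754e-05; check Q = 0.005204

[J]_eq = 3.7369e-04 M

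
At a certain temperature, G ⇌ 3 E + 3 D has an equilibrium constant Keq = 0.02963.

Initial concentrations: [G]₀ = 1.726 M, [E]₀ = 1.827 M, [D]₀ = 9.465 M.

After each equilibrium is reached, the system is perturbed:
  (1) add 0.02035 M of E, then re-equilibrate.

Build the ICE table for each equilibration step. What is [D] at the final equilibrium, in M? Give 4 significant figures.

[D]_eq = 7.671 M

Q₀ = 2996 vs Keq = 0.02963 ⇒ Q>K, reverse
Step 1:
                   G          E          D
  init         1.726      1.827      9.465
  Δ           0.5913     -1.774     -1.774
  eq           2.317    0.05324      7.691
  solve Keq expr → x = -0.5913; check Q = 0.02963
Then add 0.02035 M of E.
Step 2:
                   G          E          D
  init         2.317    0.07359      7.691
  Δ          0.00672   -0.02016   -0.02016
  eq           2.324    0.05343      7.671
  solve Keq expr → x = -0.00672; check Q = 0.02963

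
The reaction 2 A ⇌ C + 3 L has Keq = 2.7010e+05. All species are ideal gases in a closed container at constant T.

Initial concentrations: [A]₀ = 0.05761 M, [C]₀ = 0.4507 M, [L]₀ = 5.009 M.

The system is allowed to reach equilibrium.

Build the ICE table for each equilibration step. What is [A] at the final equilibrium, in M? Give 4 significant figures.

Q₀ = 1.7067e+04 vs Keq = 2.7010e+05 ⇒ Q<K, forward
Step 1:
                  A         C         L
  I         0.05761    0.4507     5.009
  C        -0.04251   0.02125   0.06376
  E          0.0151     0.472     5.073
  solve Keq expr → x = 0.02125; check Q = 2.7010e+05

[A]_eq = 0.0151 M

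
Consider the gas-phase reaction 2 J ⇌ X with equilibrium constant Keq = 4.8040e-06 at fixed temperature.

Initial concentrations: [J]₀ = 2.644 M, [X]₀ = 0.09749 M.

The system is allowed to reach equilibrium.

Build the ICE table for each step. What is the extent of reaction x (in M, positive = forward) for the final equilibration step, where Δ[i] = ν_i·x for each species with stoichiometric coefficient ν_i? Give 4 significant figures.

Q₀ = 0.01395 vs Keq = 4.8040e-06 ⇒ Q>K, reverse
Step 1:
                   J          X
  I            2.644    0.09749
  C           0.1949   -0.09745
  E            2.839 3.8717e-05
  solve Keq expr → x = -0.09745; check Q = 4.8040e-06

x = -0.09745 M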